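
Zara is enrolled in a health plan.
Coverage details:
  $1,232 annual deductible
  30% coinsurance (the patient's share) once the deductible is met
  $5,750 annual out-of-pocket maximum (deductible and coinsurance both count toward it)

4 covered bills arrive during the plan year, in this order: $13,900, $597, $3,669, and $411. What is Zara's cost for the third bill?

Claim 1 — $13,900: deductible takes $1,232, $12,668 remains; coinsurance $12,668 × 30% = $3,800.40. Cost to patient: $5,032.40. OOP to date $5,032.40.
Claim 2 — $597: deductible already satisfied, so patient's share is 30% × $597 = $179.10. Patient pays $179.10; OOP now $5,211.50.
Claim 3 — $3,669: deductible already satisfied, so patient's share is 30% × $3,669 = $1,100.70. Adding that to $5,211.50 gives $6,312.20, past the $5,750 cap; patient pays only $5,750 − $5,211.50 = $538.50.

$538.50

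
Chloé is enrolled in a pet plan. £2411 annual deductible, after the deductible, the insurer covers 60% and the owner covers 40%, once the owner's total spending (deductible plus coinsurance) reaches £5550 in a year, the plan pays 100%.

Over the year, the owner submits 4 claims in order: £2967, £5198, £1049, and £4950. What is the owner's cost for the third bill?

Claim 1 (£2967): £2411 to deductible, leaving £556; coinsurance £556 × 40% = £222.40. Owner owes £2633.40 (running OOP £2633.40).
Claim 2 (£5198): deductible met; 40% of £5198 = £2079.20. Owner owes £2079.20 (running OOP £4712.60).
Claim 3 (£1049): deductible already satisfied, so owner's share is 40% × £1049 = £419.60. Owner owes £419.60 (running OOP £5132.20).

£419.60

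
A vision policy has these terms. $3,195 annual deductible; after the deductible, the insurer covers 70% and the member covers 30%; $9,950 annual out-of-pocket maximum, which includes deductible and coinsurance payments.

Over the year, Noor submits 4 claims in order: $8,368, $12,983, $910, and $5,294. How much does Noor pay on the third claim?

Claim 1 ($8,368): deductible takes $3,195, $5,173 remains; coinsurance $5,173 × 30% = $1,551.90. Cost to member: $4,746.90. OOP to date $4,746.90.
Claim 2 ($12,983): deductible already satisfied, so member's share is 30% × $12,983 = $3,894.90. Member owes $3,894.90 (running OOP $8,641.80).
Claim 3 ($910): deductible already satisfied, so member's share is 30% × $910 = $273. Member owes $273 (running OOP $8,914.80).

$273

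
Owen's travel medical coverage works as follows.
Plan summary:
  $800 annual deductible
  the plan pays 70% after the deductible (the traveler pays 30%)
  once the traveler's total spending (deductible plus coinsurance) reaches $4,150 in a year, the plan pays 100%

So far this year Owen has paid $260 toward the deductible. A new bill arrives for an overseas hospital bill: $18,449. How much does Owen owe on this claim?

Remaining deductible: $800 − $260 = $540.
That leaves $18,449 − $540 = $17,909 for coinsurance.
30% of $17,909 = $5,372.70 falls to the traveler.
That puts the traveler's cost at $540 + $5,372.70 = $5,912.70 before any cap.
Adding $5,912.70 to the $260 already spent would give $6,172.70, which exceeds the $4,150 cap; the traveler pays just $4,150 − $260 = $3,890.

$3,890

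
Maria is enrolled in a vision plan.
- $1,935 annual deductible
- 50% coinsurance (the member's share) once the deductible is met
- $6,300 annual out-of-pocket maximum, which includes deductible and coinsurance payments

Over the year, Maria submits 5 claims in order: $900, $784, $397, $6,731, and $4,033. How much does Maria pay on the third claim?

$324

#1 ($900): fully absorbed by the deductible. Member pays $900; OOP now $900.
#2 ($784): all of it applies to the deductible. Member owes $784 (running OOP $1,684).
#3 ($397): $251 finishes the deductible; $146 goes to coinsurance; 50% of $146 = $73. Member pays $324; OOP now $2,008.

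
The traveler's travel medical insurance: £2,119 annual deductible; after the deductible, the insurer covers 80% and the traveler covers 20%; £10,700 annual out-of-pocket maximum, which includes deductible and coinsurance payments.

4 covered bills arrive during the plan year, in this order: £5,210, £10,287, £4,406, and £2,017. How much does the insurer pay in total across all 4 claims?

£15,840.80

#1 (£5,210): deductible takes £2,119, £3,091 remains; coinsurance £3,091 × 20% = £618.20. Traveler owes £2,737.20 (running OOP £2,737.20). Plan pays £5,210 − £2,737.20 = £2,472.80.
#2 (£10,287): deductible already satisfied, so traveler's share is 20% × £10,287 = £2,057.40. Cost to traveler: £2,057.40. OOP to date £4,794.60. Plan pays £10,287 − £2,057.40 = £8,229.60.
#3 (£4,406): deductible met; 20% of £4,406 = £881.20. Traveler owes £881.20 (running OOP £5,675.80). Plan pays £4,406 − £881.20 = £3,524.80.
#4 (£2,017): 20% coinsurance on £2,017 = £403.40. Traveler pays £403.40; OOP now £6,079.20. Insurer: £2,017 − £403.40 = £1,613.60.
Insurer total = bills − traveler's total = £21,920 − £6,079.20 = £15,840.80.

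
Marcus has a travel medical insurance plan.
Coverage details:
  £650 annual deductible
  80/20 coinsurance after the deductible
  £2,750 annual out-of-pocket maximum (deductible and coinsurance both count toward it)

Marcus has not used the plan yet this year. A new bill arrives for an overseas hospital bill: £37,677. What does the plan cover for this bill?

Nothing has been paid toward the £650 deductible, so the first £650 of this charge is applied there.
That leaves £37,677 − £650 = £37,027 for coinsurance.
20% of £37,027 = £7,405.40 falls to the traveler.
So the traveler owes £650 + £7,405.40 = £8,055.40 before any cap.
That would bring total out-of-pocket to £8,055.40, past the £2,750 cap. The traveler is capped at £2,750 − £0 = £2,750 on this claim.
The plan picks up £37,677 − £2,750 = £34,927.

£34,927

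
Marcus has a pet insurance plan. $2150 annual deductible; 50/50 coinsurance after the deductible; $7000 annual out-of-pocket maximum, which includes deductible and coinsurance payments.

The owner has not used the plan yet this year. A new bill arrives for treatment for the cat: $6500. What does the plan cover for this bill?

$2175

The full $2150 deductible is still open; $2150 of this bill applies to it.
After the $2150 deductible portion, $6500 − $2150 = $4350 is subject to coinsurance.
Owner's 50% share of $4350 is $2175.
So the owner owes $2150 + $2175 = $4325 before any cap.
Year-to-date out-of-pocket becomes $0 + $4325 = $4325, still under the $7000 maximum, so no cap applies.
Insurer pays the balance: $6500 − $4325 = $2175.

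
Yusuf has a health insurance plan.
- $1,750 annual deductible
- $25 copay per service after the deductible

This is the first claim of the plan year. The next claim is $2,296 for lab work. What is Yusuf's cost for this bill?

Deductible not yet touched, so the first $1,750 of the bill goes to the deductible.
After the $1,750 deductible portion, $2,296 − $1,750 = $546 is subject to the copay.
Copay on this service: $25.
That puts the patient's cost at $1,750 + $25 = $1,775.

$1,775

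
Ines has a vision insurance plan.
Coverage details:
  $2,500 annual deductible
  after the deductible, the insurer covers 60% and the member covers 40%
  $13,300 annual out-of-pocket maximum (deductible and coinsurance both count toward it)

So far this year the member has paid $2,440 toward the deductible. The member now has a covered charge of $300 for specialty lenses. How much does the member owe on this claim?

$156

Remaining deductible: $2,500 − $2,440 = $60.
The remaining $240 (= $300 − $60) moves to coinsurance.
Coinsurance: $240 × 40% = $96.
So the member owes $60 + $96 = $156 before any cap.
Total out-of-pocket so far would be $2,440 + $156 = $2,596, below the $13,300 cap — no reduction.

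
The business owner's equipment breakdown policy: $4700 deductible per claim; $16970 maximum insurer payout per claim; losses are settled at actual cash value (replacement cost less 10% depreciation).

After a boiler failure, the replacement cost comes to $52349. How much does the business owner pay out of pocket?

Actual cash value after 10% depreciation: $52349 × 90% = $47114.10.
Subtract the deductible: $47114.10 − $4700 = $42414.10.
$42414.10 exceeds the $16970 limit, so the insurer pays the limit: $16970.
Business owner's share is the uncovered remainder: $52349 − $16970 = $35379.

$35379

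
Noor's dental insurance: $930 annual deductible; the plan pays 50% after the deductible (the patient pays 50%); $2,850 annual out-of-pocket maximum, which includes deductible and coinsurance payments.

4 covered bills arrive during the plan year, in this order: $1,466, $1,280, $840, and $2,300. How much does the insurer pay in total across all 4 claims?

$3,036

#1 ($1,466): $930 to deductible, leaving $536; 50% of $536 = $268. Patient pays $1,198; OOP now $1,198. Plan pays $1,466 − $1,198 = $268.
#2 ($1,280): deductible met; 50% of $1,280 = $640. Patient owes $640 (running OOP $1,838). Plan pays $1,280 − $640 = $640.
#3 ($840): deductible met; 50% of $840 = $420. Cost to patient: $420. OOP to date $2,258. Plan pays $840 − $420 = $420.
#4 ($2,300): deductible met; 50% of $2,300 = $1,150. OOP would hit $3,408 > $2,850, so the cap limits the patient to $2,850 − $2,258 = $592. Insurer: $2,300 − $592 = $1,708.
Insurer total = bills − patient's total = $5,886 − $2,850 = $3,036.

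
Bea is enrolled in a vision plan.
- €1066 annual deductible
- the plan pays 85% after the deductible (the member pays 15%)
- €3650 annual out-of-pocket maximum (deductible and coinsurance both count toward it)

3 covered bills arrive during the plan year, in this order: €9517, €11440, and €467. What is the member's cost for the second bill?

€1316.35

Bill 1, €9517: deductible takes €1066, €8451 remains; 15% of €8451 = €1267.65. Member pays €2333.65; OOP now €2333.65.
Bill 2, €11440: deductible met; 15% of €11440 = €1716. That would push OOP to €4049.65, over the €3650 cap, so member pays €3650 − €2333.65 = €1316.35.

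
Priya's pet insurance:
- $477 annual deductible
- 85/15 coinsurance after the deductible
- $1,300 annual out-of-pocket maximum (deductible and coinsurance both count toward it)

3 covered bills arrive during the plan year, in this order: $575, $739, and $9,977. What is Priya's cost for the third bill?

$697.45

Claim 1 — $575: $477 finishes the deductible; $98 goes to coinsurance; 15% of $98 = $14.70. Owner owes $491.70 (running OOP $491.70).
Claim 2 — $739: deductible already satisfied, so owner's share is 15% × $739 = $110.85. Owner owes $110.85 (running OOP $602.55).
Claim 3 — $9,977: deductible met; 15% of $9,977 = $1,496.55. OOP would hit $2,099.10 > $1,300, so the cap limits the owner to $1,300 − $602.55 = $697.45.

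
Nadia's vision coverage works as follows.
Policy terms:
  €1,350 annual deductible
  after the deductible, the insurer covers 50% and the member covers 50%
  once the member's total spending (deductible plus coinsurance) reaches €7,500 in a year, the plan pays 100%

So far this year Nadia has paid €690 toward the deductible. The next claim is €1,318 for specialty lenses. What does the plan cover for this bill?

Remaining deductible: €1,350 − €690 = €660.
After the €660 deductible portion, €1,318 − €660 = €658 is subject to coinsurance.
Member's 50% share of €658 is €329.
That puts the member's cost at €660 + €329 = €989 before any cap.
Cumulative spending €690 + €989 = €1,679 stays under the €7,500 maximum.
Insurer pays the balance: €1,318 − €989 = €329.

€329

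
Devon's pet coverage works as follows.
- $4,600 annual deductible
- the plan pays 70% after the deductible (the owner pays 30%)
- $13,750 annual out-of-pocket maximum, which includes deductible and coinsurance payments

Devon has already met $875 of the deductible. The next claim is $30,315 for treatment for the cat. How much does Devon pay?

$11,702

Remaining deductible: $4,600 − $875 = $3,725.
After the $3,725 deductible portion, $30,315 − $3,725 = $26,590 is subject to coinsurance.
Owner's 30% share of $26,590 is $7,977.
Owner responsibility before any cap: $3,725 + $7,977 = $11,702.
Total out-of-pocket so far would be $875 + $11,702 = $12,577, below the $13,750 cap — no reduction.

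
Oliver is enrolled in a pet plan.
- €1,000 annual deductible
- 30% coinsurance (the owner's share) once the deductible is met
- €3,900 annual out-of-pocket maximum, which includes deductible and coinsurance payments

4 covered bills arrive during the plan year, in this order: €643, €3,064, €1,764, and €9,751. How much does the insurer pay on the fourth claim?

Claim 1 — €643: entire amount goes to the deductible. Owner owes €643 (running OOP €643). Insurer: €643 − €643 = €0.
Claim 2 — €3,064: deductible takes €357, €2,707 remains; owner's 30% is €812.10. Owner pays €1,169.10; OOP now €1,812.10. Insurer: €3,064 − €1,169.10 = €1,894.90.
Claim 3 — €1,764: 30% coinsurance on €1,764 = €529.20. Owner owes €529.20 (running OOP €2,341.30). Insurer: €1,764 − €529.20 = €1,234.80.
Claim 4 — €9,751: deductible met; 30% of €9,751 = €2,925.30. That would push OOP to €5,266.60, over the €3,900 cap, so owner pays €3,900 − €2,341.30 = €1,558.70. Plan pays €9,751 − €1,558.70 = €8,192.30.

€8,192.30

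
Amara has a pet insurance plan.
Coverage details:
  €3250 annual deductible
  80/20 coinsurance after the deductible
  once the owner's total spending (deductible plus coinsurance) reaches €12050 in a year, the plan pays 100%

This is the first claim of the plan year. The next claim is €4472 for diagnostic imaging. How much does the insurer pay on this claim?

The full €3250 deductible is still open; €3250 of this bill applies to it.
The remaining €1222 (= €4472 − €3250) moves to coinsurance.
Coinsurance: €1222 × 20% = €244.40.
So the owner owes €3250 + €244.40 = €3494.40 before any cap.
Year-to-date out-of-pocket becomes €0 + €3494.40 = €3494.40, still under the €12050 maximum, so no cap applies.
Insurer pays the balance: €4472 − €3494.40 = €977.60.

€977.60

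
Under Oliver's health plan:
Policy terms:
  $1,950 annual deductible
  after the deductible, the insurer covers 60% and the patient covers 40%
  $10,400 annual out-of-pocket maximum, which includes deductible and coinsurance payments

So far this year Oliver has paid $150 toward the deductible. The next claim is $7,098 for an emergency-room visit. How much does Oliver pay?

$3,919.20

$150 of the $1,950 deductible is already met, leaving $1,800.
The remaining $5,298 (= $7,098 − $1,800) moves to coinsurance.
40% of $5,298 = $2,119.20 falls to the patient.
Patient responsibility before any cap: $1,800 + $2,119.20 = $3,919.20.
Year-to-date out-of-pocket becomes $150 + $3,919.20 = $4,069.20, still under the $10,400 maximum, so no cap applies.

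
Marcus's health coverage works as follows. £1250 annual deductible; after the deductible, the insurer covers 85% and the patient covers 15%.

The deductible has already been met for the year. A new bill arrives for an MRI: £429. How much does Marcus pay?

£64.35

With the deductible met, the entire £429 is subject to coinsurance.
15% of £429 = £64.35 falls to the patient.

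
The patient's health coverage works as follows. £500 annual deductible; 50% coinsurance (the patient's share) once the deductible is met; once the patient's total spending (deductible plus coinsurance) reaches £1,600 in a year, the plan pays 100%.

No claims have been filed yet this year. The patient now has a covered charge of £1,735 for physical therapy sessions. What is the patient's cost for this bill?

£1,117.50

The full £500 deductible is still open; £500 of this bill applies to it.
The remaining £1,235 (= £1,735 − £500) moves to coinsurance.
Coinsurance: £1,235 × 50% = £617.50.
So the patient owes £500 + £617.50 = £1,117.50 before any cap.
Cumulative spending £0 + £1,117.50 = £1,117.50 stays under the £1,600 maximum.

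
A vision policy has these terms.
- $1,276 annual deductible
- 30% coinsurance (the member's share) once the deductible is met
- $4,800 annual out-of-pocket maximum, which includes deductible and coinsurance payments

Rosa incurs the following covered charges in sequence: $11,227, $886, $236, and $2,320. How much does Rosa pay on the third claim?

#1 ($11,227): deductible takes $1,276, $9,951 remains; 30% of $9,951 = $2,985.30. Member owes $4,261.30 (running OOP $4,261.30).
#2 ($886): 30% coinsurance on $886 = $265.80. Cost to member: $265.80. OOP to date $4,527.10.
#3 ($236): deductible already satisfied, so member's share is 30% × $236 = $70.80. Member pays $70.80; OOP now $4,597.90.

$70.80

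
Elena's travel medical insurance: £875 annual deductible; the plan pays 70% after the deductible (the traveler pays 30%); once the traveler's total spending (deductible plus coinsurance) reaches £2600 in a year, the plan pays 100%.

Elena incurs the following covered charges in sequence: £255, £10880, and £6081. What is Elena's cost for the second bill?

£2345

Claim 1 — £255: all of it applies to the deductible. Traveler owes £255 (running OOP £255).
Claim 2 — £10880: deductible takes £620, £10260 remains; coinsurance £10260 × 30% = £3078. Deductible plus coinsurance: £620 + £3078 = £3698. Adding that to £255 gives £3953, past the £2600 cap; traveler pays only £2600 − £255 = £2345.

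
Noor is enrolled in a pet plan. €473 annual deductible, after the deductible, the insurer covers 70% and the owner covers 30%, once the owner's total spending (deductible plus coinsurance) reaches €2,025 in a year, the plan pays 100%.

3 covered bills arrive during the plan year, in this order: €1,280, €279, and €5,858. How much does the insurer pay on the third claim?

#1 (€1,280): deductible takes €473, €807 remains; owner's 30% is €242.10. Cost to owner: €715.10. OOP to date €715.10. Plan pays €1,280 − €715.10 = €564.90.
#2 (€279): deductible already satisfied, so owner's share is 30% × €279 = €83.70. Owner pays €83.70; OOP now €798.80. Plan pays €279 − €83.70 = €195.30.
#3 (€5,858): 30% coinsurance on €5,858 = €1,757.40. Adding that to €798.80 gives €2,556.20, past the €2,025 cap; owner pays only €2,025 − €798.80 = €1,226.20. Insurer: €5,858 − €1,226.20 = €4,631.80.

€4,631.80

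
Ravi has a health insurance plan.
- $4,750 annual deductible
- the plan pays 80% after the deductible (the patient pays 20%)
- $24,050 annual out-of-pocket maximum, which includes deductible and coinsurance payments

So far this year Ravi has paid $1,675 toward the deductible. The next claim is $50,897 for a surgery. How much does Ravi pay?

$1,675 of the $4,750 deductible is already met, leaving $3,075.
The remaining $47,822 (= $50,897 − $3,075) moves to coinsurance.
Patient's 20% share of $47,822 is $9,564.40.
Patient responsibility before any cap: $3,075 + $9,564.40 = $12,639.40.
Cumulative spending $1,675 + $12,639.40 = $14,314.40 stays under the $24,050 maximum.

$12,639.40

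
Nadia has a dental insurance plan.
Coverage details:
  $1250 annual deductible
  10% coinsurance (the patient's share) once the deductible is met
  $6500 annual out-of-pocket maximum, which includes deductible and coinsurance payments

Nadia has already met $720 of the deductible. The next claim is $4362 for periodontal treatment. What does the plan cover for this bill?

$3448.80

$720 of the $1250 deductible is already met, leaving $530.
That leaves $4362 − $530 = $3832 for coinsurance.
10% of $3832 = $383.20 falls to the patient.
That puts the patient's cost at $530 + $383.20 = $913.20 before any cap.
Year-to-date out-of-pocket becomes $720 + $913.20 = $1633.20, still under the $6500 maximum, so no cap applies.
The insurer covers the remainder: $4362 − $913.20 = $3448.80.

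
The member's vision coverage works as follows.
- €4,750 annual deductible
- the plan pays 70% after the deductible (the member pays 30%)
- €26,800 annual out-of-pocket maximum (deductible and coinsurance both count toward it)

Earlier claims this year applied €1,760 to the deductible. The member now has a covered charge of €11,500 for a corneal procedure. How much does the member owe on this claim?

€5,543

Remaining deductible: €4,750 − €1,760 = €2,990.
After the €2,990 deductible portion, €11,500 − €2,990 = €8,510 is subject to coinsurance.
Coinsurance: €8,510 × 30% = €2,553.
Member responsibility before any cap: €2,990 + €2,553 = €5,543.
Total out-of-pocket so far would be €1,760 + €5,543 = €7,303, below the €26,800 cap — no reduction.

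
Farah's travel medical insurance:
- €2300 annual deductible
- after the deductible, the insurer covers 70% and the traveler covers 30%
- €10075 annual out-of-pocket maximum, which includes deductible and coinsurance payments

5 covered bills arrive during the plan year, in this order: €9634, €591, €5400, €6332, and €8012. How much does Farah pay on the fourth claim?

#1 (€9634): deductible takes €2300, €7334 remains; traveler's 30% is €2200.20. Traveler owes €4500.20 (running OOP €4500.20).
#2 (€591): deductible already satisfied, so traveler's share is 30% × €591 = €177.30. Traveler owes €177.30 (running OOP €4677.50).
#3 (€5400): deductible already satisfied, so traveler's share is 30% × €5400 = €1620. Traveler pays €1620; OOP now €6297.50.
#4 (€6332): deductible met; 30% of €6332 = €1899.60. Traveler pays €1899.60; OOP now €8197.10.

€1899.60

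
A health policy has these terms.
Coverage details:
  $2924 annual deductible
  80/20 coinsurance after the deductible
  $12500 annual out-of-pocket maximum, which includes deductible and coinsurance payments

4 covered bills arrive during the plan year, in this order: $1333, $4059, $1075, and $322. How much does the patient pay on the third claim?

Claim 1 — $1333: all of it applies to the deductible. Cost to patient: $1333. OOP to date $1333.
Claim 2 — $4059: $1591 finishes the deductible; $2468 goes to coinsurance; coinsurance $2468 × 20% = $493.60. Patient owes $2084.60 (running OOP $3417.60).
Claim 3 — $1075: deductible met; 20% of $1075 = $215. Patient pays $215; OOP now $3632.60.

$215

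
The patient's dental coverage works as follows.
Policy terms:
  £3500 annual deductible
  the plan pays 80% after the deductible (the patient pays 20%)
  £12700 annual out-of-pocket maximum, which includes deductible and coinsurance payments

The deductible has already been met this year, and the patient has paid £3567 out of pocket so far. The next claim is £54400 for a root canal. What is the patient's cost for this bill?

The deductible is already satisfied, so the full bill goes to coinsurance.
20% of £54400 = £10880 falls to the patient.
That would bring total out-of-pocket to £14447, past the £12700 cap. The patient is capped at £12700 − £3567 = £9133 on this claim.

£9133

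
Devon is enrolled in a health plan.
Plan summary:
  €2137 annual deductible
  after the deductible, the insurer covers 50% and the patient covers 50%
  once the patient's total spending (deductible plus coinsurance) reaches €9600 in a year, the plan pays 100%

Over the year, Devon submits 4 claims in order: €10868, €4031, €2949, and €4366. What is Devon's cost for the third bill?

€1082

#1 (€10868): €2137 to deductible, leaving €8731; 50% of €8731 = €4365.50. Patient owes €6502.50 (running OOP €6502.50).
#2 (€4031): 50% coinsurance on €4031 = €2015.50. Patient pays €2015.50; OOP now €8518.
#3 (€2949): 50% coinsurance on €2949 = €1474.50. That would push OOP to €9992.50, over the €9600 cap, so patient pays €9600 − €8518 = €1082.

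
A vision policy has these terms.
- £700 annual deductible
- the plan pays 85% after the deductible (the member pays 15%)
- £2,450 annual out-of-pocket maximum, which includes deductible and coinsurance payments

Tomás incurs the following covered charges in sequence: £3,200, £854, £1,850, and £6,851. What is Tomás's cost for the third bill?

£277.50

Bill 1, £3,200: £700 finishes the deductible; £2,500 goes to coinsurance; 15% of £2,500 = £375. Member owes £1,075 (running OOP £1,075).
Bill 2, £854: 15% coinsurance on £854 = £128.10. Member pays £128.10; OOP now £1,203.10.
Bill 3, £1,850: deductible met; 15% of £1,850 = £277.50. Cost to member: £277.50. OOP to date £1,480.60.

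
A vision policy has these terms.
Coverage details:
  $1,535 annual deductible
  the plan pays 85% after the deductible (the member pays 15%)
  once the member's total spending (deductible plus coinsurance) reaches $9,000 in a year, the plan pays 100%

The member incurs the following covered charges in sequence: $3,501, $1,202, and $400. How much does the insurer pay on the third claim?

Bill 1, $3,501: deductible takes $1,535, $1,966 remains; coinsurance $1,966 × 15% = $294.90. Cost to member: $1,829.90. OOP to date $1,829.90. Plan pays $3,501 − $1,829.90 = $1,671.10.
Bill 2, $1,202: deductible met; 15% of $1,202 = $180.30. Member pays $180.30; OOP now $2,010.20. Insurer: $1,202 − $180.30 = $1,021.70.
Bill 3, $400: deductible met; 15% of $400 = $60. Member pays $60; OOP now $2,070.20. Plan pays $400 − $60 = $340.

$340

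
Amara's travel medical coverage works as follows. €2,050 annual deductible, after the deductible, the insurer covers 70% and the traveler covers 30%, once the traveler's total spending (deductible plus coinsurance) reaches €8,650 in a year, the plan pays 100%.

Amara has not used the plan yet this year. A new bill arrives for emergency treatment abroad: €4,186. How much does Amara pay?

The full €2,050 deductible is still open; €2,050 of this bill applies to it.
After the €2,050 deductible portion, €4,186 − €2,050 = €2,136 is subject to coinsurance.
30% of €2,136 = €640.80 falls to the traveler.
Traveler responsibility before any cap: €2,050 + €640.80 = €2,690.80.
Year-to-date out-of-pocket becomes €0 + €2,690.80 = €2,690.80, still under the €8,650 maximum, so no cap applies.

€2,690.80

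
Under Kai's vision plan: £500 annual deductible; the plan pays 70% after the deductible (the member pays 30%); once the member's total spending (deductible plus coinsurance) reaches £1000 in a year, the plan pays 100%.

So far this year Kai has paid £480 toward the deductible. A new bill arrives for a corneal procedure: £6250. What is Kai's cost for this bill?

Remaining deductible: £500 − £480 = £20.
After the £20 deductible portion, £6250 − £20 = £6230 is subject to coinsurance.
30% of £6230 = £1869 falls to the member.
That puts the member's cost at £20 + £1869 = £1889 before any cap.
That would bring total out-of-pocket to £2369, past the £1000 cap. The member is capped at £1000 − £480 = £520 on this claim.

£520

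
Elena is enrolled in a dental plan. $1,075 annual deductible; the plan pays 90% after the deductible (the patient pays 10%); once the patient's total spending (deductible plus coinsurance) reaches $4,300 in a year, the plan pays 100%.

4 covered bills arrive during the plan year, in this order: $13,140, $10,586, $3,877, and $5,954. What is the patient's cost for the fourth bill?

Bill 1, $13,140: $1,075 to deductible, leaving $12,065; 10% of $12,065 = $1,206.50. Patient pays $2,281.50; OOP now $2,281.50.
Bill 2, $10,586: 10% coinsurance on $10,586 = $1,058.60. Patient owes $1,058.60 (running OOP $3,340.10).
Bill 3, $3,877: deductible already satisfied, so patient's share is 10% × $3,877 = $387.70. Patient owes $387.70 (running OOP $3,727.80).
Bill 4, $5,954: deductible already satisfied, so patient's share is 10% × $5,954 = $595.40. OOP would hit $4,323.20 > $4,300, so the cap limits the patient to $4,300 − $3,727.80 = $572.20.

$572.20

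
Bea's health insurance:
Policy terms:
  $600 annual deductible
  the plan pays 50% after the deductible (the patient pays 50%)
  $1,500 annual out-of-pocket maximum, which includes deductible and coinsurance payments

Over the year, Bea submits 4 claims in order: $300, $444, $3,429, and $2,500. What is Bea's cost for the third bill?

Bill 1, $300: all of it applies to the deductible. Patient pays $300; OOP now $300.
Bill 2, $444: deductible takes $300, $144 remains; patient's 50% is $72. Patient pays $372; OOP now $672.
Bill 3, $3,429: 50% coinsurance on $3,429 = $1,714.50. Adding that to $672 gives $2,386.50, past the $1,500 cap; patient pays only $1,500 − $672 = $828.

$828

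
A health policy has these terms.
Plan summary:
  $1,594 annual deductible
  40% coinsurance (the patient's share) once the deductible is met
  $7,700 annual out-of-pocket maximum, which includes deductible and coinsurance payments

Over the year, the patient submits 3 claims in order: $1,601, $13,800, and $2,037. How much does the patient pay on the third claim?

Claim 1 — $1,601: $1,594 to deductible, leaving $7; patient's 40% is $2.80. Cost to patient: $1,596.80. OOP to date $1,596.80.
Claim 2 — $13,800: deductible met; 40% of $13,800 = $5,520. Patient pays $5,520; OOP now $7,116.80.
Claim 3 — $2,037: deductible met; 40% of $2,037 = $814.80. Adding that to $7,116.80 gives $7,931.60, past the $7,700 cap; patient pays only $7,700 − $7,116.80 = $583.20.

$583.20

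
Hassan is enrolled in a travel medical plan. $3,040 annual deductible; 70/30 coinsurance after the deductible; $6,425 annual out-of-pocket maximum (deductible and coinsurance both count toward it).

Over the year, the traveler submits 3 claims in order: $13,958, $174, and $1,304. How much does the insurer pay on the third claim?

Claim 1 — $13,958: $3,040 to deductible, leaving $10,918; coinsurance $10,918 × 30% = $3,275.40. Traveler owes $6,315.40 (running OOP $6,315.40). Insurer: $13,958 − $6,315.40 = $7,642.60.
Claim 2 — $174: deductible already satisfied, so traveler's share is 30% × $174 = $52.20. Traveler owes $52.20 (running OOP $6,367.60). Plan pays $174 − $52.20 = $121.80.
Claim 3 — $1,304: deductible already satisfied, so traveler's share is 30% × $1,304 = $391.20. That would push OOP to $6,758.80, over the $6,425 cap, so traveler pays $6,425 − $6,367.60 = $57.40. Insurer: $1,304 − $57.40 = $1,246.60.

$1,246.60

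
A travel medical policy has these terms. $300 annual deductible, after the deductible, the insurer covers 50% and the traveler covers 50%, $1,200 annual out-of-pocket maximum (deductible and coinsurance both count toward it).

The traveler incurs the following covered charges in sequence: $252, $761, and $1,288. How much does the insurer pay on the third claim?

$744.50

#1 ($252): fully absorbed by the deductible. Cost to traveler: $252. OOP to date $252. Plan pays $252 − $252 = $0.
#2 ($761): $48 finishes the deductible; $713 goes to coinsurance; coinsurance $713 × 50% = $356.50. Traveler pays $404.50; OOP now $656.50. Plan pays $761 − $404.50 = $356.50.
#3 ($1,288): 50% coinsurance on $1,288 = $644. Adding that to $656.50 gives $1,300.50, past the $1,200 cap; traveler pays only $1,200 − $656.50 = $543.50. Plan pays $1,288 − $543.50 = $744.50.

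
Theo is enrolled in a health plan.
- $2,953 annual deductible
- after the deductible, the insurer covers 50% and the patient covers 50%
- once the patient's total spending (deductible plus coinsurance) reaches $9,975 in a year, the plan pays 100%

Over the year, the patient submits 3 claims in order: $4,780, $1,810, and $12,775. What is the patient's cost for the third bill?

$5,203.50

Claim 1 — $4,780: $2,953 finishes the deductible; $1,827 goes to coinsurance; coinsurance $1,827 × 50% = $913.50. Cost to patient: $3,866.50. OOP to date $3,866.50.
Claim 2 — $1,810: deductible met; 50% of $1,810 = $905. Patient owes $905 (running OOP $4,771.50).
Claim 3 — $12,775: deductible met; 50% of $12,775 = $6,387.50. Adding that to $4,771.50 gives $11,159, past the $9,975 cap; patient pays only $9,975 − $4,771.50 = $5,203.50.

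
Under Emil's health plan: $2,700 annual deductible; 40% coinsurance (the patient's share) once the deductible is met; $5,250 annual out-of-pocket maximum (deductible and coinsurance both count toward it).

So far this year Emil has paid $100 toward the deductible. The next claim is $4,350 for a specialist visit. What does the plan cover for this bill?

Remaining deductible: $2,700 − $100 = $2,600.
That leaves $4,350 − $2,600 = $1,750 for coinsurance.
Coinsurance: $1,750 × 40% = $700.
Patient responsibility before any cap: $2,600 + $700 = $3,300.
Total out-of-pocket so far would be $100 + $3,300 = $3,400, below the $5,250 cap — no reduction.
The insurer covers the remainder: $4,350 − $3,300 = $1,050.

$1,050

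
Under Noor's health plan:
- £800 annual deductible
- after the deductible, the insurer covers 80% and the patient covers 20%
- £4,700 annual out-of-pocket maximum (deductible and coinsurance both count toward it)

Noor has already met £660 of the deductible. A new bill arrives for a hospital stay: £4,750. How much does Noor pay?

Deductible still to meet: £800 − £660 = £140.
That leaves £4,750 − £140 = £4,610 for coinsurance.
Coinsurance: £4,610 × 20% = £922.
So the patient owes £140 + £922 = £1,062 before any cap.
Total out-of-pocket so far would be £660 + £1,062 = £1,722, below the £4,700 cap — no reduction.

£1,062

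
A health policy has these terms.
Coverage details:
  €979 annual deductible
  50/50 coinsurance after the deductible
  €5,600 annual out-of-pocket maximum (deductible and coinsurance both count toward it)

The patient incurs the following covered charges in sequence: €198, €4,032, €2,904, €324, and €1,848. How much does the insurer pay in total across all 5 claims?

€4,163.50

Claim 1 (€198): all of it applies to the deductible. Patient owes €198 (running OOP €198). Insurer: €198 − €198 = €0.
Claim 2 (€4,032): deductible takes €781, €3,251 remains; patient's 50% is €1,625.50. Cost to patient: €2,406.50. OOP to date €2,604.50. Plan pays €4,032 − €2,406.50 = €1,625.50.
Claim 3 (€2,904): 50% coinsurance on €2,904 = €1,452. Patient owes €1,452 (running OOP €4,056.50). Plan pays €2,904 − €1,452 = €1,452.
Claim 4 (€324): 50% coinsurance on €324 = €162. Patient owes €162 (running OOP €4,218.50). Insurer: €324 − €162 = €162.
Claim 5 (€1,848): deductible met; 50% of €1,848 = €924. Patient pays €924; OOP now €5,142.50. Plan pays €1,848 − €924 = €924.
Insurer total: €0 + €1,625.50 + €1,452 + €162 + €924 = €4,163.50.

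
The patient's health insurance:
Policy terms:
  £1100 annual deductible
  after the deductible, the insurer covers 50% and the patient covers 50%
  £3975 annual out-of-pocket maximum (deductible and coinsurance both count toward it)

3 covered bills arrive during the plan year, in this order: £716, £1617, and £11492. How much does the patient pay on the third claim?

£2258.50

Claim 1 — £716: fully absorbed by the deductible. Cost to patient: £716. OOP to date £716.
Claim 2 — £1617: deductible takes £384, £1233 remains; 50% of £1233 = £616.50. Patient pays £1000.50; OOP now £1716.50.
Claim 3 — £11492: deductible met; 50% of £11492 = £5746. Adding that to £1716.50 gives £7462.50, past the £3975 cap; patient pays only £3975 − £1716.50 = £2258.50.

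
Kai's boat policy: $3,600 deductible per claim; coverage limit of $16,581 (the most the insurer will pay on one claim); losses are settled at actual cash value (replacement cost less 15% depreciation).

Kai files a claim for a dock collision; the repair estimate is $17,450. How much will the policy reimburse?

$11,232.50

Actual cash value after 15% depreciation: $17,450 × 85% = $14,832.50.
Subtract the deductible: $14,832.50 − $3,600 = $11,232.50.
$11,232.50 is within the $16,581 limit, so the insurer pays $11,232.50.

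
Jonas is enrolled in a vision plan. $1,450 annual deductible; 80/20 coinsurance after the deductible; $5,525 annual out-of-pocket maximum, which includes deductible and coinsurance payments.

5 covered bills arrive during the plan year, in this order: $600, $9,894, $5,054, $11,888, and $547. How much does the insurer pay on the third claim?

$4,043.20

Claim 1 ($600): entire amount goes to the deductible. Cost to member: $600. OOP to date $600. Plan pays $600 − $600 = $0.
Claim 2 ($9,894): $850 to deductible, leaving $9,044; 20% of $9,044 = $1,808.80. Member pays $2,658.80; OOP now $3,258.80. Insurer: $9,894 − $2,658.80 = $7,235.20.
Claim 3 ($5,054): 20% coinsurance on $5,054 = $1,010.80. Cost to member: $1,010.80. OOP to date $4,269.60. Plan pays $5,054 − $1,010.80 = $4,043.20.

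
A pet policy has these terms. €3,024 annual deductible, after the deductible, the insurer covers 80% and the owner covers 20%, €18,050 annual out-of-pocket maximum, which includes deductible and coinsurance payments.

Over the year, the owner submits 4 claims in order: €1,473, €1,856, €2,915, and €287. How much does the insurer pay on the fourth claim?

Claim 1 — €1,473: entire amount goes to the deductible. Owner owes €1,473 (running OOP €1,473). Plan pays €1,473 − €1,473 = €0.
Claim 2 — €1,856: €1,551 finishes the deductible; €305 goes to coinsurance; 20% of €305 = €61. Owner pays €1,612; OOP now €3,085. Insurer: €1,856 − €1,612 = €244.
Claim 3 — €2,915: 20% coinsurance on €2,915 = €583. Owner owes €583 (running OOP €3,668). Insurer: €2,915 − €583 = €2,332.
Claim 4 — €287: deductible met; 20% of €287 = €57.40. Owner owes €57.40 (running OOP €3,725.40). Insurer: €287 − €57.40 = €229.60.

€229.60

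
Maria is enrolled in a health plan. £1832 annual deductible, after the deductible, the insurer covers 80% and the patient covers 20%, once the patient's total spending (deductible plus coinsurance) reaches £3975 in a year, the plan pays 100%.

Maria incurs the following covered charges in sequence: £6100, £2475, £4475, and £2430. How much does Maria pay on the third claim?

£794.40

Claim 1 (£6100): £1832 to deductible, leaving £4268; 20% of £4268 = £853.60. Cost to patient: £2685.60. OOP to date £2685.60.
Claim 2 (£2475): 20% coinsurance on £2475 = £495. Patient owes £495 (running OOP £3180.60).
Claim 3 (£4475): deductible already satisfied, so patient's share is 20% × £4475 = £895. That would push OOP to £4075.60, over the £3975 cap, so patient pays £3975 − £3180.60 = £794.40.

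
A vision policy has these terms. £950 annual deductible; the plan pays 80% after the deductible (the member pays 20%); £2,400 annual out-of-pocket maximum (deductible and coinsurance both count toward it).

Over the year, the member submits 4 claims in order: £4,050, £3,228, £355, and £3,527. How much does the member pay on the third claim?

£71

Claim 1 (£4,050): £950 to deductible, leaving £3,100; member's 20% is £620. Member owes £1,570 (running OOP £1,570).
Claim 2 (£3,228): deductible met; 20% of £3,228 = £645.60. Member pays £645.60; OOP now £2,215.60.
Claim 3 (£355): deductible already satisfied, so member's share is 20% × £355 = £71. Cost to member: £71. OOP to date £2,286.60.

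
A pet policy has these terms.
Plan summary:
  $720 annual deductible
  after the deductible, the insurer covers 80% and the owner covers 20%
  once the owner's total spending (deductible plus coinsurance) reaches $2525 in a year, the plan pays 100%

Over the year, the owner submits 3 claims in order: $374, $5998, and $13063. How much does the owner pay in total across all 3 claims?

$2525

Claim 1 ($374): fully absorbed by the deductible. Owner pays $374; OOP now $374.
Claim 2 ($5998): deductible takes $346, $5652 remains; coinsurance $5652 × 20% = $1130.40. Owner pays $1476.40; OOP now $1850.40.
Claim 3 ($13063): deductible met; 20% of $13063 = $2612.60. Adding that to $1850.40 gives $4463, past the $2525 cap; owner pays only $2525 − $1850.40 = $674.60.
Summing the owner's payments: $374 + $1476.40 + $674.60 = $2525.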